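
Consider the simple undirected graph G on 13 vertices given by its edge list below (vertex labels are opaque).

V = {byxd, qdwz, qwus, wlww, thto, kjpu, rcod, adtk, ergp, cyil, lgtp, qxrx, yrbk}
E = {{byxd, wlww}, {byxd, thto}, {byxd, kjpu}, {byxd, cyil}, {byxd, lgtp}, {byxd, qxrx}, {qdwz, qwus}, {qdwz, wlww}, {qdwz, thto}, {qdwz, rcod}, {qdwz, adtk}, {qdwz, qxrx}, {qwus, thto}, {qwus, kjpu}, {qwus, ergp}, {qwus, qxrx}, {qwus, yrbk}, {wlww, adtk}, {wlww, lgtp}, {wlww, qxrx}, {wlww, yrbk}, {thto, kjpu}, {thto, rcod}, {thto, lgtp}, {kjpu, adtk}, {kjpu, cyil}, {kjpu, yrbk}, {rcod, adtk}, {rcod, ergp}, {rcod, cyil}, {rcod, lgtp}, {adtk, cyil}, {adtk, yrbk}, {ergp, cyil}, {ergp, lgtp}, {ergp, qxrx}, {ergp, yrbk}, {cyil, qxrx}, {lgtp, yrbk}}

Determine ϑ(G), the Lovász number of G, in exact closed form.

sqrt(13)

Vertex wlww has 6 neighbors: byxd, qdwz, adtk, lgtp, qxrx, yrbk.
deg(qwus) = 6; N(qwus) = {qdwz, thto, kjpu, ergp, qxrx, yrbk}.
deg(cyil) = 6; N(cyil) = {byxd, kjpu, rcod, adtk, ergp, qxrx}.
N(rcod) = {qdwz, thto, adtk, ergp, cyil, lgtp}, |N(rcod)| = 6.
13-vertex 6-regular graph: Paley(13): SR with (k,λ,μ)=(6,2,3).
spec(A) ≈ [6.0, 1.3028, -2.3028] (distinct, 4 d.p.).
λ_max=6, λ_min=-sqrt(13)/2 - 1/2; ϑ = −13·λ_min/(λ_max−λ_min) = sqrt(13).
Numerically 3.605551.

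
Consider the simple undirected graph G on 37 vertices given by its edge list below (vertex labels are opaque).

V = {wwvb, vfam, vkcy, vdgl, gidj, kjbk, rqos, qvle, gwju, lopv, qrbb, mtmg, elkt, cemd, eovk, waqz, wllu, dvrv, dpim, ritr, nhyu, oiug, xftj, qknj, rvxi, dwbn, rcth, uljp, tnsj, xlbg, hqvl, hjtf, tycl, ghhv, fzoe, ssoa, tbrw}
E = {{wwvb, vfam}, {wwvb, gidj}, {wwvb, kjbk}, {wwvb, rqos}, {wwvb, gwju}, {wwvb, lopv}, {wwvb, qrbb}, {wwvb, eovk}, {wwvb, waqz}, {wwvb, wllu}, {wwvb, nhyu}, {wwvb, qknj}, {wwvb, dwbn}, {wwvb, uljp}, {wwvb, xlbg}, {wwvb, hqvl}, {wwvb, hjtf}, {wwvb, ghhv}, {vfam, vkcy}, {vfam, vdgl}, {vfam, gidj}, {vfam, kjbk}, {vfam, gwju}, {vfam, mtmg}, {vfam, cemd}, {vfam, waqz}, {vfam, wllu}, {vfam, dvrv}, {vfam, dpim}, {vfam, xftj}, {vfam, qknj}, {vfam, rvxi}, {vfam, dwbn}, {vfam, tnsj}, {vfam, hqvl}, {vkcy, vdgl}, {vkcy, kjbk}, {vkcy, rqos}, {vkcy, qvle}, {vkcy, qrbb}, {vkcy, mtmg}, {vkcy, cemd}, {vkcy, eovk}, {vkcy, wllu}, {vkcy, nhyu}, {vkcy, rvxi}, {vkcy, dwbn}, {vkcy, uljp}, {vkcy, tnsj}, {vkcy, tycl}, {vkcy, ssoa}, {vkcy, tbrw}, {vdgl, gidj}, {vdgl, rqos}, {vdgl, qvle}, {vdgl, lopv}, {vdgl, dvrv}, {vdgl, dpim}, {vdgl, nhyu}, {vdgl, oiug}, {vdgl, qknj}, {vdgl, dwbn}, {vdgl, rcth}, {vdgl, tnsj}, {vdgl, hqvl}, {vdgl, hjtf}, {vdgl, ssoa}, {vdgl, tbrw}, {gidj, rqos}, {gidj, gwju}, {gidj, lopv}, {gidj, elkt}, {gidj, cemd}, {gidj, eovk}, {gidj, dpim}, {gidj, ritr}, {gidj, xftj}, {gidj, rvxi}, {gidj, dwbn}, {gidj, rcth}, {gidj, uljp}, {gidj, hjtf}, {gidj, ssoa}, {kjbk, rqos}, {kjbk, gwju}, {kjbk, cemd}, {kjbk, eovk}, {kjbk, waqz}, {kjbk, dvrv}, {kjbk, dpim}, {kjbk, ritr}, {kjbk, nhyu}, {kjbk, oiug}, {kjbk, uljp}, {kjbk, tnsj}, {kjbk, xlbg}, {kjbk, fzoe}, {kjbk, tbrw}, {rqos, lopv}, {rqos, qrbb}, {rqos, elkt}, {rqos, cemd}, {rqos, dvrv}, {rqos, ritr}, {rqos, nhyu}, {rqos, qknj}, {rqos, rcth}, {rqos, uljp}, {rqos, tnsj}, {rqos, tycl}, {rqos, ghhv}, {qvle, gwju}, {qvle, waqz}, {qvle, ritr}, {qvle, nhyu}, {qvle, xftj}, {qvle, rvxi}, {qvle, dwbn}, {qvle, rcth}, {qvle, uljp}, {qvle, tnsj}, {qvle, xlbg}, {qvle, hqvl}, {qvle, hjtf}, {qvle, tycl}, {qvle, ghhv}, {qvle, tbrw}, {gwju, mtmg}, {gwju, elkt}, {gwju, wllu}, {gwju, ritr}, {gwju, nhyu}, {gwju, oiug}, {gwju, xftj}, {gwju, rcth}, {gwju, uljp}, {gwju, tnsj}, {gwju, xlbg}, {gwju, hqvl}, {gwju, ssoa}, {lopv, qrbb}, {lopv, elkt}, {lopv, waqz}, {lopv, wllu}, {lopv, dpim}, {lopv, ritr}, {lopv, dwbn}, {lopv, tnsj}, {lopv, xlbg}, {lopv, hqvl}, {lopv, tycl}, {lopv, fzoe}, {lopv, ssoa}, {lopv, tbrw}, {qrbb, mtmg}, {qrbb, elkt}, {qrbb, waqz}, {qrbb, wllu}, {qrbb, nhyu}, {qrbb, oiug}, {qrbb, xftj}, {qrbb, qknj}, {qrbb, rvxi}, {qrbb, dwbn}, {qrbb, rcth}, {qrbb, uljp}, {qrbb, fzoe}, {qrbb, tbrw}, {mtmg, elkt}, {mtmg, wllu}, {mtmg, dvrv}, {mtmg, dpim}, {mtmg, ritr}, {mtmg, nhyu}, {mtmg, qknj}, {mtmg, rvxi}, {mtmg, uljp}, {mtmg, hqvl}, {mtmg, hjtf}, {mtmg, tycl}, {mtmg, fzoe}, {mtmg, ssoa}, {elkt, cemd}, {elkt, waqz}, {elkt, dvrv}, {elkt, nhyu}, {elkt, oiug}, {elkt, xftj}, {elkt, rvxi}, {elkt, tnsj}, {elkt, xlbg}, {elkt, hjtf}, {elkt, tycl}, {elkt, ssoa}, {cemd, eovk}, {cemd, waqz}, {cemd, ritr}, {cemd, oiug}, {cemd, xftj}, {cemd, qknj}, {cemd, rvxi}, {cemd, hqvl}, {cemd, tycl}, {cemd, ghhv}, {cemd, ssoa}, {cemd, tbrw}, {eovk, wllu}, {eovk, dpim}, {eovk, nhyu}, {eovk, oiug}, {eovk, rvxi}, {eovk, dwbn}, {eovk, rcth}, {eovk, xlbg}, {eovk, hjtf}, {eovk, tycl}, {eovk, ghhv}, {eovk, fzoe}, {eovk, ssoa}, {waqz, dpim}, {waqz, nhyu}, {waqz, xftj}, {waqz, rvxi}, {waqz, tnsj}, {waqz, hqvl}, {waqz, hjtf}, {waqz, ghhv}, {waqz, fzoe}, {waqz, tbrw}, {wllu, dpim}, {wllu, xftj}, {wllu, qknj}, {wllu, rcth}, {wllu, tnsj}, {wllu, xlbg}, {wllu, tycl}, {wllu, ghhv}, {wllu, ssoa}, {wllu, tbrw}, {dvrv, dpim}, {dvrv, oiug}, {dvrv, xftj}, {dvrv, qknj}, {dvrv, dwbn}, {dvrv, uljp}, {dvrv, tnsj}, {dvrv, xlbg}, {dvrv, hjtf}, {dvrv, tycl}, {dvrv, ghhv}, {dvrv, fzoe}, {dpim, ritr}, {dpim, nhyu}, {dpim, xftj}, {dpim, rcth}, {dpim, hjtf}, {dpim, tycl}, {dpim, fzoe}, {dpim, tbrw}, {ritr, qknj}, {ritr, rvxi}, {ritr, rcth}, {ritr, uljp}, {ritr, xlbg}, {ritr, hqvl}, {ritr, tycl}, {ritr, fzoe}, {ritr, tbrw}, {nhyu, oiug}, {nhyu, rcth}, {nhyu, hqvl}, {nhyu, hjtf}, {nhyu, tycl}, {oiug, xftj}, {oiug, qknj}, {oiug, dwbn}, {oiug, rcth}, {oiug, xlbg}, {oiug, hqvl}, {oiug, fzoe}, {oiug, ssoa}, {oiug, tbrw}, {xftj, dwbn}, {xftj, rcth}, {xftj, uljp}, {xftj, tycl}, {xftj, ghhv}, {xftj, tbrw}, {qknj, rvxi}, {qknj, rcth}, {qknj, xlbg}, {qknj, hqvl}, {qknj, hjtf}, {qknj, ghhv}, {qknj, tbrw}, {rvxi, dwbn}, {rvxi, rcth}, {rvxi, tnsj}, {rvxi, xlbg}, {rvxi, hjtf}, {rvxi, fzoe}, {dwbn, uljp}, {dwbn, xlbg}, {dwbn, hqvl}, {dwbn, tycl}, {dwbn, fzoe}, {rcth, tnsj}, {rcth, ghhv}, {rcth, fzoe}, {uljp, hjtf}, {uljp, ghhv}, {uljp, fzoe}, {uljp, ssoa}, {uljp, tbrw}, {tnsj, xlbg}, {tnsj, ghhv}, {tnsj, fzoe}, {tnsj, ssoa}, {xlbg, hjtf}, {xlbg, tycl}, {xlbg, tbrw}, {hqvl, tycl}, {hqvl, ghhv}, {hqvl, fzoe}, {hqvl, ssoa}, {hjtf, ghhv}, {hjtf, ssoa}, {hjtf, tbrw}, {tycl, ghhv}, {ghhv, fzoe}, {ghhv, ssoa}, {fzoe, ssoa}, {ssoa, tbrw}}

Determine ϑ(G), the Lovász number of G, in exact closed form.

sqrt(37)

Vertex ghhv has 18 neighbors: wwvb, rqos, qvle, cemd, eovk, waqz, wllu, dvrv, xftj, qknj, rcth, uljp, tnsj, hqvl, hjtf, tycl, fzoe, ssoa.
Vertex rcth has 18 neighbors: vdgl, gidj, rqos, qvle, gwju, qrbb, eovk, wllu, dpim, ritr, nhyu, oiug, xftj, qknj, rvxi, tnsj, ghhv, fzoe.
deg(dpim) = 18; N(dpim) = {vfam, vdgl, gidj, kjbk, lopv, mtmg, eovk, waqz, wllu, dvrv, ritr, nhyu, xftj, rcth, hjtf, tycl, fzoe, tbrw}.
deg(xftj) = 18; N(xftj) = {vfam, gidj, qvle, gwju, qrbb, elkt, cemd, waqz, wllu, dvrv, dpim, oiug, dwbn, rcth, uljp, tycl, ghhv, tbrw}.
G on 37 vertices is 18-regular; SR(37,18,8,9) — a Paley graph.
Distinct eigenvalues (to 5 d.p.): [18.0, 2.54138, -3.54138].
Lovász (edge-transitive): ϑ = −37·(-sqrt(37)/2 - 1/2)/((18)−(-sqrt(37)/2 - 1/2)) = sqrt(37).
≈ 6.0827625 (to 7 d.p.).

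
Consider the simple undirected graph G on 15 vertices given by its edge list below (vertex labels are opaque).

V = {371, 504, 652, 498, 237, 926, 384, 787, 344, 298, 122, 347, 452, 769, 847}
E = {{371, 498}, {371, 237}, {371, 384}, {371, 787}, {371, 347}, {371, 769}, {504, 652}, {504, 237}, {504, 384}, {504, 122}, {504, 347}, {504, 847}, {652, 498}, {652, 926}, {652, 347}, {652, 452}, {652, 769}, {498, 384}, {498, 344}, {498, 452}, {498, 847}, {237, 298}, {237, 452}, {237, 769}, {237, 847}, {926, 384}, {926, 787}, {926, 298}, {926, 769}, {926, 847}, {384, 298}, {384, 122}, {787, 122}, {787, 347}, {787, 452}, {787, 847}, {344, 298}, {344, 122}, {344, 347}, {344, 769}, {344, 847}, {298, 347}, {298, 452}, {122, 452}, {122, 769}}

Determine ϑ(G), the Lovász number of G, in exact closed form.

5

deg(787) = 6; N(787) = {371, 926, 122, 347, 452, 847}.
N(652) = {504, 498, 926, 347, 452, 769}, |N(652)| = 6.
deg(498) = 6; N(498) = {371, 652, 384, 344, 452, 847}.
Vertex 371 has 6 neighbors: 498, 237, 384, 787, 347, 769.
6-regular, N=15; this is K(6,2), the Kneser graph.
The 3 distinct eigenvalues: [6.0, 1.0, -3.0].
Lovász (edge-transitive): ϑ = −15·(-3)/((6)−(-3)) = 5.
ϑ(G) ≈ 5.00000000.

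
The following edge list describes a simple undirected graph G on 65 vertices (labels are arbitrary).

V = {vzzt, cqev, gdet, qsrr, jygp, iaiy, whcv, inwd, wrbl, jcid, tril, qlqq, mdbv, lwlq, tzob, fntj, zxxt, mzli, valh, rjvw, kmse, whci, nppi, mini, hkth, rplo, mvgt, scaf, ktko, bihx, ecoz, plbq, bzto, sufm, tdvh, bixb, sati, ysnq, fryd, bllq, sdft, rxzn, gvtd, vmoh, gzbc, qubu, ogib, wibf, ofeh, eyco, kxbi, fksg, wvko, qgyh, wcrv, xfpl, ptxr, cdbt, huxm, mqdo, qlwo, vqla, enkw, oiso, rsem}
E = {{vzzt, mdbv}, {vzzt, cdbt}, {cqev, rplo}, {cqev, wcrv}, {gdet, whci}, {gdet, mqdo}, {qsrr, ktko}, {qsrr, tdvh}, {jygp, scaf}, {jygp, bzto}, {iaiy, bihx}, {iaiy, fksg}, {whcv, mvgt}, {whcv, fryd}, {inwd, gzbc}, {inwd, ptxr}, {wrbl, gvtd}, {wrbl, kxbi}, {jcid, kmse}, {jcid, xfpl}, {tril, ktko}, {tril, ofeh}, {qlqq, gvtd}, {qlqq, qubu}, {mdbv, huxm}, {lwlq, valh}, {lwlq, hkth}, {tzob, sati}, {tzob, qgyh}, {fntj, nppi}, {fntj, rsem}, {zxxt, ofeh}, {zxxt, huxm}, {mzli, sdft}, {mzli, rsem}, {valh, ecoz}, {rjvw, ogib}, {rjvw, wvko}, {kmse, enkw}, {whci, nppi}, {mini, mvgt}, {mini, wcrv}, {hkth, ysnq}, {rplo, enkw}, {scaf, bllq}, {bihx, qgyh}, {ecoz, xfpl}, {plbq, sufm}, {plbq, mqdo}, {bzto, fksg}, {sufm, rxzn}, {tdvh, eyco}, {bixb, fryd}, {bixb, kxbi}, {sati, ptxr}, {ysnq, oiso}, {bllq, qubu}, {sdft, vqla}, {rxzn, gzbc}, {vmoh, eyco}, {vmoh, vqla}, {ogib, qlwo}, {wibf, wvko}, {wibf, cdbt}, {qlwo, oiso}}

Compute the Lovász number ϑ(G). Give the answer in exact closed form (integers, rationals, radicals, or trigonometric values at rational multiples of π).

N(lwlq) = {valh, hkth}, |N(lwlq)| = 2.
deg(eyco) = 2; N(eyco) = {tdvh, vmoh}.
Vertex mini has 2 neighbors: mvgt, wcrv.
N(valh) = {lwlq, ecoz}, |N(valh)| = 2.
2-regular, N=65; connected 2-regular on 65 ⇒ C_{65}.
Distinct eigenvalues (to 5 d.p.): [2.0, 1.99066, 1.96274, 1.91649, 1.85235, 1.77091, 1.67294, 1.55935, 1.4312, 1.28968, 1.13613, 0.97197, 0.79873, 0.61803, 0.43157, 0.24107, 0.04833, -0.14487, -0.33671, -0.52541, -0.70921, -0.88638, -1.05528, -1.21433, -1.36203, -1.49702, -1.61803, -1.72394, -1.81375, -1.88662, -1.94188, -1.97901, -1.99766].
λ_max=2, λ_min=-2*cos(pi/65); ϑ = −65·λ_min/(λ_max−λ_min) = 65*cos(pi/65)/(cos(pi/65) + 1).
Numerically 32.4810126.
Check 32 ≤ 65*cos(pi/65)/(cos(pi/65) + 1) ≤ 33: both strict.

65*cos(pi/65)/(cos(pi/65) + 1)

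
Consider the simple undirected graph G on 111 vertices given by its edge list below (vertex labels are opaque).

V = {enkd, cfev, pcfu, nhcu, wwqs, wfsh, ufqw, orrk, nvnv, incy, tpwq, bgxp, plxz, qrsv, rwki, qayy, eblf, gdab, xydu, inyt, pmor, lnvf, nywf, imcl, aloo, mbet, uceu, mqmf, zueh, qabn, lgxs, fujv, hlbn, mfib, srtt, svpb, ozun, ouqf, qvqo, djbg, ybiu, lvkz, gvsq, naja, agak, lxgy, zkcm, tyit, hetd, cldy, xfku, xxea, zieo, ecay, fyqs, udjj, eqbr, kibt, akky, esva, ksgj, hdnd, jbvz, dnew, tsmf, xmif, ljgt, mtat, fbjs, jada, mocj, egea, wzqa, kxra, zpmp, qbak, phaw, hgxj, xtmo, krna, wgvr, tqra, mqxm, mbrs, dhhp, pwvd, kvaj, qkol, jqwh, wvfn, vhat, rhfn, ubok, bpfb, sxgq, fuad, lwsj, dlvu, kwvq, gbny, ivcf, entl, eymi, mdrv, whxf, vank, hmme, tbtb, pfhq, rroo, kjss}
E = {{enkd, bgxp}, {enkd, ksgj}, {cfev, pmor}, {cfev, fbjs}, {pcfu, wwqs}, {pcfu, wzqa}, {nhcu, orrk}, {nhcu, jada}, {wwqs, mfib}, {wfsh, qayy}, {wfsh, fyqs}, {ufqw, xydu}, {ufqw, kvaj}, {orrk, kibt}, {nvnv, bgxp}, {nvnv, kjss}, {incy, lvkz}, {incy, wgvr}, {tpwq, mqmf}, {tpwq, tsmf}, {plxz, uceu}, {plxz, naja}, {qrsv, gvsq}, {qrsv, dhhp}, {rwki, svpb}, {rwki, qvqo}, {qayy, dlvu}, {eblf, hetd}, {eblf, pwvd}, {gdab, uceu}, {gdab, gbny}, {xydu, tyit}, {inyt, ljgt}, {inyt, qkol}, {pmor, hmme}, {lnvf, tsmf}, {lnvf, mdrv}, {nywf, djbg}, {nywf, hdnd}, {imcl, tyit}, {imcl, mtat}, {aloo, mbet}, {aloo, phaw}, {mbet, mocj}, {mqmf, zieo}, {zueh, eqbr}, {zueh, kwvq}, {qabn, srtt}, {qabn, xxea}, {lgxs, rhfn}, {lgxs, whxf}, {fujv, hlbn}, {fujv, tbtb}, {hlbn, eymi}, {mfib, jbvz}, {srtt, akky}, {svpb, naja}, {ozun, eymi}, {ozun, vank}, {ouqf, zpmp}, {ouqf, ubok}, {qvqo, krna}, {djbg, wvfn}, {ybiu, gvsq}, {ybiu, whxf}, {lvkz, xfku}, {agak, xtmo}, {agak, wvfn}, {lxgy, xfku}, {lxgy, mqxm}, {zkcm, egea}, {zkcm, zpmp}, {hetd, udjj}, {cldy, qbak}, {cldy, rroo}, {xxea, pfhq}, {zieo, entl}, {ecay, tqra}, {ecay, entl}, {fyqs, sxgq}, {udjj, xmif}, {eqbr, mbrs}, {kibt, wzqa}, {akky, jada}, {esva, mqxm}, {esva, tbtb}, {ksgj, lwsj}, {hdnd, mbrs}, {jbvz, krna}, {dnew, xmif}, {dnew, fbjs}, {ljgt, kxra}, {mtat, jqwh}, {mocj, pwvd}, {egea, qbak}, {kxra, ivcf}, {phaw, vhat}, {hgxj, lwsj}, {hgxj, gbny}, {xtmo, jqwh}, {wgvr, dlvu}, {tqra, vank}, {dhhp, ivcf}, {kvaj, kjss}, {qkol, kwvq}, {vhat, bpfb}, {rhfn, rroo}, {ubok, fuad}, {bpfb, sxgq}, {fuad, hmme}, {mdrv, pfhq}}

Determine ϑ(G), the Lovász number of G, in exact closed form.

111*cos(pi/111)/(cos(pi/111) + 1)

N(ljgt) = {inyt, kxra}, |N(ljgt)| = 2.
N(akky) = {srtt, jada}, |N(akky)| = 2.
N(lvkz) = {incy, xfku}, |N(lvkz)| = 2.
N(kwvq) = {zueh, qkol}, |N(kwvq)| = 2.
deg(v) = 2 for all v (|V|=111); a single 111-cycle (edge-transitive).
A has 56 distinct eigenvalues ≈ [2.0, 1.996797, 1.987197, 1.971232, 1.948952, 1.920429, 1.885755, 1.84504, 1.798414, 1.746028, 1.688049, 1.624662, 1.556072, 1.482496, 1.404172, 1.321349, 1.234294, 1.143286, 1.048615, 0.950584, 0.849509, 0.745713, 0.639528, 0.531294, 0.421359, 0.310073, 0.197795, 0.084882, -0.028302, -0.141395, -0.254036, -0.365862, -0.476517, -0.585646, -0.692898, -0.797931, -0.900407, -1.0, -1.096389, -1.189266, -1.278334, -1.363307, -1.443912, -1.519892, -1.591004, -1.657019, -1.717727, -1.772931, -1.822457, -1.866145, -1.903855, -1.935466, -1.960877, -1.980007, -1.992795, -1.999199].
ϑ = −N·λ_min/(λ_max−λ_min) = −111·(-2*cos(pi/111))/(2−(-2*cos(pi/111))) = 111*cos(pi/111)/(cos(pi/111) + 1).
= 55.488884… (decimal).
55 ≤ 111*cos(pi/111)/(cos(pi/111) + 1) ≤ 56: both strict.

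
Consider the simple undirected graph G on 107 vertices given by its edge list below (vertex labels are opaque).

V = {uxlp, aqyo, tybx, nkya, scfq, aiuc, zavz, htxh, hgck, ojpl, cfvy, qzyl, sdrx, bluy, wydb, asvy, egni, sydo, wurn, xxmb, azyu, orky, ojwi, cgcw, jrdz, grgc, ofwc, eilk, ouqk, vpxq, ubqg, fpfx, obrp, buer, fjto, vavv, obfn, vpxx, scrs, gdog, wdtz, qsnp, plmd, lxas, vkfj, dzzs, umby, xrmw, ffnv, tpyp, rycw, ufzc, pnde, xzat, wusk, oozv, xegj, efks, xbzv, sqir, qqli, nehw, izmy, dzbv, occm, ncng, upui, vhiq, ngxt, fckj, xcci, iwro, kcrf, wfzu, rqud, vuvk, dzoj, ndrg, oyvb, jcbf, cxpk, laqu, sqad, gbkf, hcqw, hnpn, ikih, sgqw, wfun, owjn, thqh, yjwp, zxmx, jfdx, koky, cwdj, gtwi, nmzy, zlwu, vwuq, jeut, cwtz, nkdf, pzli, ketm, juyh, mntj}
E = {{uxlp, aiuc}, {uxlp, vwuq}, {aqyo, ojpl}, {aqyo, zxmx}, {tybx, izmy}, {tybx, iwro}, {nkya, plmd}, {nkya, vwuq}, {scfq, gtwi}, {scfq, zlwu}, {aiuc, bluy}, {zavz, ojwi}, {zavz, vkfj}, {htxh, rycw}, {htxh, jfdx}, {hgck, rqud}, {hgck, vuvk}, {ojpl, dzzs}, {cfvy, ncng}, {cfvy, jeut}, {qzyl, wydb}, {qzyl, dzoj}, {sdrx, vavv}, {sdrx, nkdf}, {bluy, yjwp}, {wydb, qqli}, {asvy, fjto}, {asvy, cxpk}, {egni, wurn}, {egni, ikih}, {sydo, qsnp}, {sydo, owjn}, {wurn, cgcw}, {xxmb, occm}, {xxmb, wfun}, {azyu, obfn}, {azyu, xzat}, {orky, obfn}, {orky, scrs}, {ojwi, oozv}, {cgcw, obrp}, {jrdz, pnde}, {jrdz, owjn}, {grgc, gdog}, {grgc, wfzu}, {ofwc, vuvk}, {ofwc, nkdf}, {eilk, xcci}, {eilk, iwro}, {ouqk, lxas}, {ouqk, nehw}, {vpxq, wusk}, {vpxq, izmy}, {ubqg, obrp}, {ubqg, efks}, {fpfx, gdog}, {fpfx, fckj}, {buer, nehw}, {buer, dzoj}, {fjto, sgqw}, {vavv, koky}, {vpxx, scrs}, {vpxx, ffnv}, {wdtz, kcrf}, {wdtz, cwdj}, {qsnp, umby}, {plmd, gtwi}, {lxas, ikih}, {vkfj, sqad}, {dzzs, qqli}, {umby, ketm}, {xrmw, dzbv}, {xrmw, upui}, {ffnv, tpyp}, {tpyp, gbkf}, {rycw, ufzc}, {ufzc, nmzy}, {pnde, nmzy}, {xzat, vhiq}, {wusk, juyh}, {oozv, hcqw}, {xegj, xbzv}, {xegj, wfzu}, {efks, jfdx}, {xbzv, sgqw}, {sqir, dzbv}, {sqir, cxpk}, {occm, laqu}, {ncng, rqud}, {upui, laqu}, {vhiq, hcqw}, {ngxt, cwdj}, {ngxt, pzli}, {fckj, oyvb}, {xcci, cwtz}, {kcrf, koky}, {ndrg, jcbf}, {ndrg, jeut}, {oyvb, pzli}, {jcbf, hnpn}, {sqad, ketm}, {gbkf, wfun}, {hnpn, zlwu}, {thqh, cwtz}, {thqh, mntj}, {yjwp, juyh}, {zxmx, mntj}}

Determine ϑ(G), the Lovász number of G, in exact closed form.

107*cos(pi/107)/(cos(pi/107) + 1)

N(hgck) = {rqud, vuvk}, |N(hgck)| = 2.
Vertex zxmx has 2 neighbors: aqyo, mntj.
Vertex bluy has 2 neighbors: aiuc, yjwp.
N(ubqg) = {obrp, efks}, |N(ubqg)| = 2.
Every vertex has degree 2 (N=107); a single 107-cycle (edge-transitive).
The 54 distinct eigenvalues: [2.0, 1.9966, 1.9862, 1.969, 1.9451, 1.9144, 1.8771, 1.8334, 1.7833, 1.7271, 1.665, 1.5971, 1.5237, 1.445, 1.3614, 1.273, 1.1803, 1.0835, 0.983, 0.8791, 0.7721, 0.6625, 0.5506, 0.4369, 0.3216, 0.2052, 0.0881, -0.0294, -0.1467, -0.2635, -0.3794, -0.494, -0.6069, -0.7176, -0.826, -0.9314, -1.0337, -1.1324, -1.2272, -1.3178, -1.4038, -1.485, -1.561, -1.6317, -1.6968, -1.756, -1.8092, -1.8561, -1.8966, -1.9306, -1.9579, -1.9785, -1.9922, -1.9991].
With N=107: ϑ(G) = 107·(-(-1)*2*cos(pi/107))/(2−(-2*cos(pi/107))) = 107*cos(pi/107)/(cos(pi/107) + 1).
Numerically 53.4885.
Check 53 ≤ 107*cos(pi/107)/(cos(pi/107) + 1) ≤ 54: both strict.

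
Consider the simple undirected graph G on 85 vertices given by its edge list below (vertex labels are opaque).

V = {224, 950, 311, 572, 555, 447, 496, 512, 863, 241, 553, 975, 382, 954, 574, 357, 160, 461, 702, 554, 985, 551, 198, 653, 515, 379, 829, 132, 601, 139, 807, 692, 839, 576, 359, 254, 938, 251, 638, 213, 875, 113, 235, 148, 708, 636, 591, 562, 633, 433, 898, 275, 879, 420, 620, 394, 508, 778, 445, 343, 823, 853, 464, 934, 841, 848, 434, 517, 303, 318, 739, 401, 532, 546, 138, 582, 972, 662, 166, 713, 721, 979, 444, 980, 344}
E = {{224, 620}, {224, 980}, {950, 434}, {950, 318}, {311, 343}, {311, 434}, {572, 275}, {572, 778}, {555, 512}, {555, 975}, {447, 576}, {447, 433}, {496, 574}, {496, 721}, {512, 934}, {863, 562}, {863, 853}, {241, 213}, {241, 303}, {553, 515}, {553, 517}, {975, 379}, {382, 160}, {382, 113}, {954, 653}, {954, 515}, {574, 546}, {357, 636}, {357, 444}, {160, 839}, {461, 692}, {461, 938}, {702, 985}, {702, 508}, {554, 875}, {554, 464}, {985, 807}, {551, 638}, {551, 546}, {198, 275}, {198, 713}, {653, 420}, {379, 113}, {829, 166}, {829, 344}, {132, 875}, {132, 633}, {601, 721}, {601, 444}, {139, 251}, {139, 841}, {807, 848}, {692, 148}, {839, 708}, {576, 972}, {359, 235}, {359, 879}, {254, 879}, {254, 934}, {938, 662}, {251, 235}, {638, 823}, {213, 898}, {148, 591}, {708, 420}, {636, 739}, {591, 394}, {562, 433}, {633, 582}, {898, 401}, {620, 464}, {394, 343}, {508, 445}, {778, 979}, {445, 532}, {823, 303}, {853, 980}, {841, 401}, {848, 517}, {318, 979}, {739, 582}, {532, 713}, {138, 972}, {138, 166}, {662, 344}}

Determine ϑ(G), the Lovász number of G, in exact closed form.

N(713) = {198, 532}, |N(713)| = 2.
Vertex 344 has 2 neighbors: 829, 662.
deg(517) = 2; N(517) = {553, 848}.
N(496) = {574, 721}, |N(496)| = 2.
deg(v) = 2 for all v (|V|=85); this is C_{85}, the 85-cycle.
Distinct eigenvalues (to 5 d.p.): [2.0, 1.99454, 1.97818, 1.95102, 1.91321, 1.86494, 1.80649, 1.73818, 1.66037, 1.57349, 1.47802, 1.37447, 1.26342, 1.14547, 1.02126, 0.89148, 0.75682, 0.61803, 0.47587, 0.33111, 0.18454, 0.03696, -0.11082, -0.258, -0.40376, -0.54733, -0.6879, -0.82471, -0.95702, -1.08411, -1.20527, -1.31985, -1.42722, -1.5268, -1.61803, -1.70043, -1.77355, -1.83697, -1.89037, -1.93344, -1.96595, -1.98772, -1.99863].
ϑ = −N·λ_min/(λ_max−λ_min) = −85·(-2*cos(pi/85))/(2−(-2*cos(pi/85))) = 85*cos(pi/85)/(cos(pi/85) + 1).
Numerically 42.4855.
42 ≤ 85*cos(pi/85)/(cos(pi/85) + 1) ≤ 43: both strict.

85*cos(pi/85)/(cos(pi/85) + 1)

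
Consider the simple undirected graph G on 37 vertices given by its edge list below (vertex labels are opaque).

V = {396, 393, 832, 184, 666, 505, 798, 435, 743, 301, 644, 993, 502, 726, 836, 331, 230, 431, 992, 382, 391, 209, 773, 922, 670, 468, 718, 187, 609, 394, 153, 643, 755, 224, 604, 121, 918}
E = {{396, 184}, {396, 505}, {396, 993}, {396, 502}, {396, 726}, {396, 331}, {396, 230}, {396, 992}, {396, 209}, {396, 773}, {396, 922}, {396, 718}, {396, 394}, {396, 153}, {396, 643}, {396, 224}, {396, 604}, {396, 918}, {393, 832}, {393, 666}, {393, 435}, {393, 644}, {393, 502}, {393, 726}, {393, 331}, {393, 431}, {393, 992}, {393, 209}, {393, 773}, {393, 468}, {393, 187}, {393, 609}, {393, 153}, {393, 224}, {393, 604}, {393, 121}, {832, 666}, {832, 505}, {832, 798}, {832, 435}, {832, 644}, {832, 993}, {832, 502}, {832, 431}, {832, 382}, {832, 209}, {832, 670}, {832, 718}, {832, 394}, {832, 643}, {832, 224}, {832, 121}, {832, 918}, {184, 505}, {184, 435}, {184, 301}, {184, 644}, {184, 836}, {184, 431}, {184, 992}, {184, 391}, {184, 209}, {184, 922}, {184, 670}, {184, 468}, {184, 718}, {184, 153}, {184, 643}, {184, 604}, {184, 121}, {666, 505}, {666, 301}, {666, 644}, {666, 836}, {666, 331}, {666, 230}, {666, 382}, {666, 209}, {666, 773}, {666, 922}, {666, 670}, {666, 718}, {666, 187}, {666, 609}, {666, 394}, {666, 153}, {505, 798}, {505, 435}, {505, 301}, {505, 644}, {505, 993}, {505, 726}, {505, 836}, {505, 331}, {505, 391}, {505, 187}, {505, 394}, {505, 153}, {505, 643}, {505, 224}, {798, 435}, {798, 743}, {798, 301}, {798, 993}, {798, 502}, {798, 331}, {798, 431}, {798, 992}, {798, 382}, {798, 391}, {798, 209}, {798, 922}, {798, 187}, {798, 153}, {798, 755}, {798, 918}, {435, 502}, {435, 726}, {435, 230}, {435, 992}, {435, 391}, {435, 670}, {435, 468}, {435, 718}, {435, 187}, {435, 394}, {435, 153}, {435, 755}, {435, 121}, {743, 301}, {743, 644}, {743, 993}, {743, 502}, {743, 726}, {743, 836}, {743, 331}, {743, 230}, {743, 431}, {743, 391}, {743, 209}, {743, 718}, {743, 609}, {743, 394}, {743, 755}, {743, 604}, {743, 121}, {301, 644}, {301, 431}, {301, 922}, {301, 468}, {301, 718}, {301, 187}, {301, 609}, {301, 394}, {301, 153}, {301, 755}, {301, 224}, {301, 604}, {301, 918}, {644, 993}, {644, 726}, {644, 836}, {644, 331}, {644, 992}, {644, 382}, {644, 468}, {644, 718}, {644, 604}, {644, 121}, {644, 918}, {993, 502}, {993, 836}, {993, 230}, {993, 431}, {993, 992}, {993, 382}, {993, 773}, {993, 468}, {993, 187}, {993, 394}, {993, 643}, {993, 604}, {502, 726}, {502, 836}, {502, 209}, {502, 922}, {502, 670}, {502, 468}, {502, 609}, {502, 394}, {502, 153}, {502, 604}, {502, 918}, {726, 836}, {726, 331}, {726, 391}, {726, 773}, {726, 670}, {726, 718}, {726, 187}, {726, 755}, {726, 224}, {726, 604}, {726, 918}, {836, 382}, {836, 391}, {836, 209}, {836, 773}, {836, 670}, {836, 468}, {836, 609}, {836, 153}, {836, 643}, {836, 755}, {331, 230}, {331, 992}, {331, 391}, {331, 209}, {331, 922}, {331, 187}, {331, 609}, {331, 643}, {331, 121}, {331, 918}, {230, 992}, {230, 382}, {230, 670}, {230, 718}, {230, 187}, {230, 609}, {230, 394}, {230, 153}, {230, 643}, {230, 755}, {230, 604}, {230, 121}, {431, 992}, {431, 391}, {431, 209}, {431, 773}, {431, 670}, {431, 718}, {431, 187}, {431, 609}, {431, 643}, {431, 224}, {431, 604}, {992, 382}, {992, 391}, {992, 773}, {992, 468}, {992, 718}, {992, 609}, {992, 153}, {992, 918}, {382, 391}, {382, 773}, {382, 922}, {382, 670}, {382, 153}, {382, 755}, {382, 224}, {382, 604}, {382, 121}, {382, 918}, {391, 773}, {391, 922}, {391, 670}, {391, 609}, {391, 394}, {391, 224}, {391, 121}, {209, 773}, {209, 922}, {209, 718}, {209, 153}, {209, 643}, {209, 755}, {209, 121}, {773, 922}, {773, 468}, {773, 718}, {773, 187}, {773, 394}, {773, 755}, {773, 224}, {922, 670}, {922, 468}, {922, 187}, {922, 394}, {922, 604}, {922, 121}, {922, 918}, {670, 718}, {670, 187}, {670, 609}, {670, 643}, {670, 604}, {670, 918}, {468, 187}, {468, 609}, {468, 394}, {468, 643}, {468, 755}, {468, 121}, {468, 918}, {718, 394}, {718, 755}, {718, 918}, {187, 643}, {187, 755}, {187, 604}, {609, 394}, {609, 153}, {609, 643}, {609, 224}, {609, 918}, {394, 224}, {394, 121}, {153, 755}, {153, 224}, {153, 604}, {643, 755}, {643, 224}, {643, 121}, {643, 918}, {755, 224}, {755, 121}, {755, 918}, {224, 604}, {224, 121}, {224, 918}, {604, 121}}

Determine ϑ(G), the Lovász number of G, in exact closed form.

sqrt(37)

N(666) = {393, 832, 505, 301, 644, 836, 331, 230, 382, 209, 773, 922, 670, 718, 187, 609, 394, 153}, |N(666)| = 18.
Vertex 431 has 18 neighbors: 393, 832, 184, 798, 743, 301, 993, 992, 391, 209, 773, 670, 718, 187, 609, 643, 224, 604.
deg(918) = 18; N(918) = {396, 832, 798, 301, 644, 502, 726, 331, 992, 382, 922, 670, 468, 718, 609, 643, 755, 224}.
Vertex 435 has 18 neighbors: 393, 832, 184, 505, 798, 502, 726, 230, 992, 391, 670, 468, 718, 187, 394, 153, 755, 121.
Every vertex has degree 18 (N=37); strongly regular (37,18,8,9).
A has 3 distinct eigenvalues ≈ [18.0, 2.541381, -3.541381].
With N=37: ϑ(G) = 37·(-(-sqrt(37)/2 - 1/2))/(18−(-sqrt(37)/2 - 1/2)) = sqrt(37).
Numerically 6.08276253.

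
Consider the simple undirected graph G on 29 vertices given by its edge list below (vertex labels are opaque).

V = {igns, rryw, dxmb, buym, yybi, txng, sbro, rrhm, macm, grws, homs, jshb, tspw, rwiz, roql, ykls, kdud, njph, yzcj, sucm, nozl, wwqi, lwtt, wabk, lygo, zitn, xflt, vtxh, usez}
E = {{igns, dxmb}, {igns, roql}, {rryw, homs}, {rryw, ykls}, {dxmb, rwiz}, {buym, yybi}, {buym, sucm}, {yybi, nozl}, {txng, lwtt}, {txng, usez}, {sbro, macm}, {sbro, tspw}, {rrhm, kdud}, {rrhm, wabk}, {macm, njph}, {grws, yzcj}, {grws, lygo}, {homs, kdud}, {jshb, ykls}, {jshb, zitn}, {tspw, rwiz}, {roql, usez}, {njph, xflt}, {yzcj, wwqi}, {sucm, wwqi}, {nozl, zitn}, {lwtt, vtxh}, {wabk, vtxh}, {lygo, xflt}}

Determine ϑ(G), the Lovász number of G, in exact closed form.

29*cos(pi/29)/(cos(pi/29) + 1)

N(wabk) = {rrhm, vtxh}, |N(wabk)| = 2.
deg(nozl) = 2; N(nozl) = {yybi, zitn}.
Vertex yzcj has 2 neighbors: grws, wwqi.
deg(tspw) = 2; N(tspw) = {sbro, rwiz}.
Every vertex has degree 2 (N=29); a single 29-cycle (edge-transitive).
A has 15 distinct eigenvalues ≈ [2.0, 1.9532, 1.8152, 1.5922, 1.2948, 0.9368, 0.5351, 0.1083, -0.3236, -0.7403, -1.1224, -1.452, -1.7137, -1.8953, -1.9883].
ϑ = −N·λ_min/(λ_max−λ_min) = −29·(-2*cos(pi/29))/(2−(-2*cos(pi/29))) = 29*cos(pi/29)/(cos(pi/29) + 1).
≈ 14.4573753 (to 7 d.p.).
α=14, χ(Ḡ)=15; ϑ=29*cos(pi/29)/(cos(pi/29) + 1) lies between (both strict).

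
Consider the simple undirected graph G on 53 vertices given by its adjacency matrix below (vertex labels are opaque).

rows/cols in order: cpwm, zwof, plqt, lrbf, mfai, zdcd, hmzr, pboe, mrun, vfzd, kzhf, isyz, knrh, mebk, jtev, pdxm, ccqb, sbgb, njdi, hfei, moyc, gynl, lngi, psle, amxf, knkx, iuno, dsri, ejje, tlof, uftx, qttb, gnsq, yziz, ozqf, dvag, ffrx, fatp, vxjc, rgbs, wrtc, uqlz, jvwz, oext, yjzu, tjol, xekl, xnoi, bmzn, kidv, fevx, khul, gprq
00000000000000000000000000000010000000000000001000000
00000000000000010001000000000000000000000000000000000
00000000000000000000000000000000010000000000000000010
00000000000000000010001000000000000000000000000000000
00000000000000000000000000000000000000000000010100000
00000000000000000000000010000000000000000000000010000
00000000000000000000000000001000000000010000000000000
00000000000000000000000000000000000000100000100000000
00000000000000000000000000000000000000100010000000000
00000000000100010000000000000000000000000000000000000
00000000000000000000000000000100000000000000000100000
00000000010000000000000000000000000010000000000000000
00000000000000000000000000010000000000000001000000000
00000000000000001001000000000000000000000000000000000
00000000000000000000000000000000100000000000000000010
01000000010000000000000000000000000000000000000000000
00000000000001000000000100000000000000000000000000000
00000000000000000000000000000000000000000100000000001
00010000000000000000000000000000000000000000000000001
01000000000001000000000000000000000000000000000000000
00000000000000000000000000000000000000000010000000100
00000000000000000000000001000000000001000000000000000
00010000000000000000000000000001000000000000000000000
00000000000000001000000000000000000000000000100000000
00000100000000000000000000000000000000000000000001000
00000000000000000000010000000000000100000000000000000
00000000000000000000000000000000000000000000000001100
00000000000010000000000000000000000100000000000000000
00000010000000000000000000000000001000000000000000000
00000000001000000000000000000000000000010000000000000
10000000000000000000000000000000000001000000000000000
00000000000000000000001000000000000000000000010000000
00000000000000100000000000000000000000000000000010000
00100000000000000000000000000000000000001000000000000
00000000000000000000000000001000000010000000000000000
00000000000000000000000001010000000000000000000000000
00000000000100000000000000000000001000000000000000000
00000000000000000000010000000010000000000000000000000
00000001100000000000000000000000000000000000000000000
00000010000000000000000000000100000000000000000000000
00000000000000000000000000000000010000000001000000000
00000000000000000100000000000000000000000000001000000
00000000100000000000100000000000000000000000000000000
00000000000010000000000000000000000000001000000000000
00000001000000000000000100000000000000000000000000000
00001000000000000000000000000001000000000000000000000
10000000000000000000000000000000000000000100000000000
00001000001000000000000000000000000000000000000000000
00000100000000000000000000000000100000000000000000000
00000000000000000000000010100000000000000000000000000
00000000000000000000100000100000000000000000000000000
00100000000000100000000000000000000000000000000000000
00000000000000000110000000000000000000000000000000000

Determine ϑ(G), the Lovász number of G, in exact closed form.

53*cos(pi/53)/(cos(pi/53) + 1)

N(lrbf) = {njdi, lngi}, |N(lrbf)| = 2.
Vertex lngi has 2 neighbors: lrbf, qttb.
Vertex ejje has 2 neighbors: hmzr, ozqf.
deg(amxf) = 2; N(amxf) = {zdcd, kidv}.
2-regular, N=53; the odd cycle C_{53}.
Distinct eigenvalues (to 3 d.p.): [2.0, 1.986, 1.944, 1.875, 1.779, 1.659, 1.515, 1.35, 1.166, 0.966, 0.752, 0.527, 0.295, 0.059, -0.178, -0.412, -0.641, -0.86, -1.068, -1.26, -1.435, -1.59, -1.722, -1.83, -1.913, -1.968, -1.996].
ϑ = −N·λ_min/(λ_max−λ_min) = −53·(-2*cos(pi/53))/(2−(-2*cos(pi/53))) = 53*cos(pi/53)/(cos(pi/53) + 1).
Numerically 26.476709.
Sandwich: α(G)=26 ≤ ϑ(G)=53*cos(pi/53)/(cos(pi/53) + 1) ≤ χ(Ḡ)=27 (both strict).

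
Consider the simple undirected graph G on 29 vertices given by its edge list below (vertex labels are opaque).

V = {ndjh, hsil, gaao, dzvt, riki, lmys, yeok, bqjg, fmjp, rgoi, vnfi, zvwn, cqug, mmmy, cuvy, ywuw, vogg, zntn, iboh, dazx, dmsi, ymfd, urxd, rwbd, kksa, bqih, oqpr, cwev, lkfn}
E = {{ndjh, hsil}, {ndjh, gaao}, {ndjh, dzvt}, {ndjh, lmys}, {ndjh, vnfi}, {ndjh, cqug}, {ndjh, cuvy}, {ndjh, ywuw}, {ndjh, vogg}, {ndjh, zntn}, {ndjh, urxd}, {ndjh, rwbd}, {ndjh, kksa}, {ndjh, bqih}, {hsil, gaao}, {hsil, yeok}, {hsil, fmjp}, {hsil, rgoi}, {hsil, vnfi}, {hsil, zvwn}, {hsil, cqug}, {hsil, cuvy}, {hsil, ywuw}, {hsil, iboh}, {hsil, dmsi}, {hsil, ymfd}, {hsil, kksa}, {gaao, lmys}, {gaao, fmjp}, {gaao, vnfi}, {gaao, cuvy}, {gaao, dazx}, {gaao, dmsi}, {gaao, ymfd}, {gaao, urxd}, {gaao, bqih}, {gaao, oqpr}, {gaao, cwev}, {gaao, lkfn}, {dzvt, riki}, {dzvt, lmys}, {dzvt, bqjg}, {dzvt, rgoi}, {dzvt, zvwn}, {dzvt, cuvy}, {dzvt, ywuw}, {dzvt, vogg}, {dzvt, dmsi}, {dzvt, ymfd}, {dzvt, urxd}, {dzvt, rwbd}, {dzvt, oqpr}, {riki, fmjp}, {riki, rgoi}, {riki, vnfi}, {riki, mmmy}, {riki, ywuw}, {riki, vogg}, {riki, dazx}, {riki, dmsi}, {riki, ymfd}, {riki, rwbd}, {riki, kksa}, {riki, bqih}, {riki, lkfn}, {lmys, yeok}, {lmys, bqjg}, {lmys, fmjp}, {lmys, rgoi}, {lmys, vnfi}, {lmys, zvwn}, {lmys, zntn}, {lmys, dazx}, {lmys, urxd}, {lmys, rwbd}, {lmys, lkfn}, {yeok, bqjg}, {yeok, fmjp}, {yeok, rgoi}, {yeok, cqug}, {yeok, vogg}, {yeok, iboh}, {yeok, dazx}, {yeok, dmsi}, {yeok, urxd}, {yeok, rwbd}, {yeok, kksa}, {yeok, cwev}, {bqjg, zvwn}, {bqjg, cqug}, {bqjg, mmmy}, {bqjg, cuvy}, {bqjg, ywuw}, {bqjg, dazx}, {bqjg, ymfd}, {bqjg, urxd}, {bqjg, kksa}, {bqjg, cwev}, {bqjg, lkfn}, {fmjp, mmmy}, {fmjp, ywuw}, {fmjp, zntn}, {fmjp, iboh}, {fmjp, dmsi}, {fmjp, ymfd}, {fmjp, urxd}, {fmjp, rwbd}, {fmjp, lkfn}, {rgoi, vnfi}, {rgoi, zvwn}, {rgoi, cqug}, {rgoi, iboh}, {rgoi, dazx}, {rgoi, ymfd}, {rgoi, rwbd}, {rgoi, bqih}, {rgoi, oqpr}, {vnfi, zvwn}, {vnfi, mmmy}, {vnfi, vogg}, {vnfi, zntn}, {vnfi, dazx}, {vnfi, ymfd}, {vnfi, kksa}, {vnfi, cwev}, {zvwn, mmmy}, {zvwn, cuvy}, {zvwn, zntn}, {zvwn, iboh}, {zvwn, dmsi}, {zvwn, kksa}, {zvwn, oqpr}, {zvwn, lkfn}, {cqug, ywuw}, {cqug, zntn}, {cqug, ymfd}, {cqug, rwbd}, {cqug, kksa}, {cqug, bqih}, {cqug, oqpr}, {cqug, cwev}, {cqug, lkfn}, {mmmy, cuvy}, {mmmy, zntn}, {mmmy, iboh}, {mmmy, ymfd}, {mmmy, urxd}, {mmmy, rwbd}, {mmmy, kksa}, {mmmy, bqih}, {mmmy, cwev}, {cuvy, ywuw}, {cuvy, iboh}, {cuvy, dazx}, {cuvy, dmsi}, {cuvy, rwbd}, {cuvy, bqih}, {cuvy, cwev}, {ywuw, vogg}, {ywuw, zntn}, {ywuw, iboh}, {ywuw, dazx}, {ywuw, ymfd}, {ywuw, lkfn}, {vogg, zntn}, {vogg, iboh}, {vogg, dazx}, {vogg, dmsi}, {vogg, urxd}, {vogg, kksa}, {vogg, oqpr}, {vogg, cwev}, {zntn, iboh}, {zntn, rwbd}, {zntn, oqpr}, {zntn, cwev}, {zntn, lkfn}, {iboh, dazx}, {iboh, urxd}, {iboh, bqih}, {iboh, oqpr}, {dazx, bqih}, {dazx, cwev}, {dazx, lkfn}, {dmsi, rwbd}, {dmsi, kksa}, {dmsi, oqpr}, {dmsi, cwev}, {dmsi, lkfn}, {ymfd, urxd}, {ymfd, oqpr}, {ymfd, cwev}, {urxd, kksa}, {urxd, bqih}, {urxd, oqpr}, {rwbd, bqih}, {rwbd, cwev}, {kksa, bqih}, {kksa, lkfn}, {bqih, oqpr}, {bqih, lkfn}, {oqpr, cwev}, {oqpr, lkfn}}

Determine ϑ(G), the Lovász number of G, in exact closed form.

Vertex dazx has 14 neighbors: gaao, riki, lmys, yeok, bqjg, rgoi, vnfi, cuvy, ywuw, vogg, iboh, bqih, cwev, lkfn.
N(yeok) = {hsil, lmys, bqjg, fmjp, rgoi, cqug, vogg, iboh, dazx, dmsi, urxd, rwbd, kksa, cwev}, |N(yeok)| = 14.
deg(rwbd) = 14; N(rwbd) = {ndjh, dzvt, riki, lmys, yeok, fmjp, rgoi, cqug, mmmy, cuvy, zntn, dmsi, bqih, cwev}.
deg(ywuw) = 14; N(ywuw) = {ndjh, hsil, dzvt, riki, bqjg, fmjp, cqug, cuvy, vogg, zntn, iboh, dazx, ymfd, lkfn}.
Every vertex has degree 14 (N=29); Paley(29): SR with (k,λ,μ)=(14,6,7).
The 3 distinct eigenvalues: [14.0, 2.1926, -3.1926].
λ_max=14, λ_min=-sqrt(29)/2 - 1/2; ϑ = −29·λ_min/(λ_max−λ_min) = sqrt(29).
ϑ(G) ≈ 5.385164807.

sqrt(29)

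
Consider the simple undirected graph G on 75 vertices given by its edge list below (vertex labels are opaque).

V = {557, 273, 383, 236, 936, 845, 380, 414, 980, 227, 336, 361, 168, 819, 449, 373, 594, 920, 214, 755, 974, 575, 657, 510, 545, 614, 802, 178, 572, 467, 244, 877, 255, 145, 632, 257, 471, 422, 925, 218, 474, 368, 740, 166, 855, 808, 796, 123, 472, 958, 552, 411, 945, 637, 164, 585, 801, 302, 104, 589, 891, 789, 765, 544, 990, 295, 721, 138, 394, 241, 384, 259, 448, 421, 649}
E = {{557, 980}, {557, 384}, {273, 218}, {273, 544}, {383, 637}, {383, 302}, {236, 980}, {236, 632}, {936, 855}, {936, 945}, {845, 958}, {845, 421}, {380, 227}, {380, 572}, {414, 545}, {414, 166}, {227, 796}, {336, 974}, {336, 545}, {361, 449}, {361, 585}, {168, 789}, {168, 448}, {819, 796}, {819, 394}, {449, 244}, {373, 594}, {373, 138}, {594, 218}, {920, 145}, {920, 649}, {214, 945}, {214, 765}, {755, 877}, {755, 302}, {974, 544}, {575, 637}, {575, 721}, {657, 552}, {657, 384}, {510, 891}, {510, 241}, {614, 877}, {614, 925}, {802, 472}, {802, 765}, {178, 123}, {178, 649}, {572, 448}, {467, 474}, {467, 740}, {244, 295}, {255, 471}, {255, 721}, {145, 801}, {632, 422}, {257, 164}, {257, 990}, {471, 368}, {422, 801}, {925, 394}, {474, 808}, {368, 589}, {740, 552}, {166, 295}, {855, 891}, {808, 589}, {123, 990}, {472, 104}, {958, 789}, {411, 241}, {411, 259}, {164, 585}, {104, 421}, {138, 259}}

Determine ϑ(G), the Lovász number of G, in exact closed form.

75*cos(pi/75)/(cos(pi/75) + 1)

Vertex 295 has 2 neighbors: 244, 166.
deg(474) = 2; N(474) = {467, 808}.
deg(421) = 2; N(421) = {845, 104}.
Vertex 980 has 2 neighbors: 557, 236.
Every vertex has degree 2 (N=75); the odd cycle C_{75}.
Distinct eigenvalues (to 4 d.p.): [2.0, 1.993, 1.972, 1.9372, 1.8888, 1.8271, 1.7526, 1.6658, 1.5674, 1.4579, 1.3383, 1.2092, 1.0717, 0.9266, 0.775, 0.618, 0.4567, 0.2922, 0.1256, -0.0419, -0.2091, -0.3748, -0.5378, -0.6971, -0.8516, -1.0, -1.1414, -1.2748, -1.3993, -1.514, -1.618, -1.7107, -1.7914, -1.8596, -1.9146, -1.9563, -1.9842, -1.9982].
λ_max=2, λ_min=-2*cos(pi/75); ϑ = −75·λ_min/(λ_max−λ_min) = 75*cos(pi/75)/(cos(pi/75) + 1).
≈ 37.48354585 (to 8 d.p.).
Sandwich: α(G)=37 ≤ ϑ(G)=75*cos(pi/75)/(cos(pi/75) + 1) ≤ χ(Ḡ)=38 (both strict).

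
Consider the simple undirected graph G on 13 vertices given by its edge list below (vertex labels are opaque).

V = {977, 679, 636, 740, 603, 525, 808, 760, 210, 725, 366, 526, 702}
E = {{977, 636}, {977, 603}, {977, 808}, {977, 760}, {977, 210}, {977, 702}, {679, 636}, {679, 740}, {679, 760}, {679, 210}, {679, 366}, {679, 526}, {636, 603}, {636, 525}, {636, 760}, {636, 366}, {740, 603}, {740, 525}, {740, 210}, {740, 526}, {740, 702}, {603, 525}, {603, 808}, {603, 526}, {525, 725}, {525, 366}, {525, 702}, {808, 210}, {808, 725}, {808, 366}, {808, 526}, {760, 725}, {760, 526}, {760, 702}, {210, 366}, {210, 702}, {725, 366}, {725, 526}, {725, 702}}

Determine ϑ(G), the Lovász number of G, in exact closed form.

Vertex 636 has 6 neighbors: 977, 679, 603, 525, 760, 366.
N(740) = {679, 603, 525, 210, 526, 702}, |N(740)| = 6.
deg(679) = 6; N(679) = {636, 740, 760, 210, 366, 526}.
deg(977) = 6; N(977) = {636, 603, 808, 760, 210, 702}.
6-regular, N=13; SR(13,6,2,3) — a Paley graph.
Distinct eigenvalues (to 4 d.p.): [6.0, 1.3028, -2.3028].
Lovász (edge-transitive): ϑ = −13·(-sqrt(13)/2 - 1/2)/((6)−(-sqrt(13)/2 - 1/2)) = sqrt(13).
≈ 3.6056 (to 4 d.p.).

sqrt(13)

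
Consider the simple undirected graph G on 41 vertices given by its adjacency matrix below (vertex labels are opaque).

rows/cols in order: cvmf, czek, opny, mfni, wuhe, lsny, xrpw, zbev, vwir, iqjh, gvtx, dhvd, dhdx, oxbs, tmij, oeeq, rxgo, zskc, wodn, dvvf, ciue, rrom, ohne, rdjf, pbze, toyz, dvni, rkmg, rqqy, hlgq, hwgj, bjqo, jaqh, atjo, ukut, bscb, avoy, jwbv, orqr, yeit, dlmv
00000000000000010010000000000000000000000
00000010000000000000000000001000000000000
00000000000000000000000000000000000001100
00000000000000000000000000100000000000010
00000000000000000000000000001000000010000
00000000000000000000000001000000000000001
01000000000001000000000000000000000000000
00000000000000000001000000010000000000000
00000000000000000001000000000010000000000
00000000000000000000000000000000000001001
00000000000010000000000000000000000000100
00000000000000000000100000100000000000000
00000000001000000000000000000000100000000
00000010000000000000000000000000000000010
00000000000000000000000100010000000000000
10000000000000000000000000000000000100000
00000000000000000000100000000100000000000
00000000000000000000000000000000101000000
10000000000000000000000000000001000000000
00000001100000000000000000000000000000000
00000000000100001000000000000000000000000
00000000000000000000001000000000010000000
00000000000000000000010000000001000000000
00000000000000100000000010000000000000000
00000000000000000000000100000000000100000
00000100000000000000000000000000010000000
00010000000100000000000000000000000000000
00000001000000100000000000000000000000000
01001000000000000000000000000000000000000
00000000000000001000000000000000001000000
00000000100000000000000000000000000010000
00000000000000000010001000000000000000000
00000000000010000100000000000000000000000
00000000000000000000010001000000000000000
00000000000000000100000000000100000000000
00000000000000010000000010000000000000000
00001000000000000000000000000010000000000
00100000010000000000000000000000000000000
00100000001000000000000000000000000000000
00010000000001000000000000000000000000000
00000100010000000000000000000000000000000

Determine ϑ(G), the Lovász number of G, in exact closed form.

deg(yeit) = 2; N(yeit) = {mfni, oxbs}.
Vertex rdjf has 2 neighbors: tmij, pbze.
deg(orqr) = 2; N(orqr) = {opny, gvtx}.
Vertex bscb has 2 neighbors: oeeq, pbze.
deg(v) = 2 for all v (|V|=41); a single 41-cycle (edge-transitive).
A has 21 distinct eigenvalues ≈ [2.0, 1.97656, 1.90679, 1.79233, 1.63586, 1.44104, 1.21245, 0.95544, 0.67603, 0.38078, 0.07661, -0.22937, -0.52996, -0.81814, -1.08714, -1.33065, -1.54298, -1.71914, -1.855, -1.94739, -1.99413].
Lovász (edge-transitive): ϑ = −41·(-2*cos(pi/41))/((2)−(-2*cos(pi/41))) = 41*cos(pi/41)/(cos(pi/41) + 1).
ϑ(G) ≈ 20.469880274.
α=20, χ(Ḡ)=21; ϑ=41*cos(pi/41)/(cos(pi/41) + 1) lies between (both strict).

41*cos(pi/41)/(cos(pi/41) + 1)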